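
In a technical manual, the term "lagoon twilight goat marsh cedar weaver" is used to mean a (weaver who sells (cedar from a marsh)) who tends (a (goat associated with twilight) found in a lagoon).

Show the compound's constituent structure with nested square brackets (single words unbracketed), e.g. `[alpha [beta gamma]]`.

[[lagoon [twilight goat]] [[marsh cedar] weaver]]

Overall it is a kind of weaver (specifically "marsh cedar weaver"); the modifier is "lagoon twilight goat".
Inside "lagoon twilight goat": head "goat" (specifically "twilight goat"), modifier "lagoon".
Inside "twilight goat": head "goat", modifier "twilight".
Inside "marsh cedar weaver": head "weaver", modifier "marsh cedar".
Inside "marsh cedar": head "cedar", modifier "marsh".
Assembled: [[lagoon [twilight goat]] [[marsh cedar] weaver]].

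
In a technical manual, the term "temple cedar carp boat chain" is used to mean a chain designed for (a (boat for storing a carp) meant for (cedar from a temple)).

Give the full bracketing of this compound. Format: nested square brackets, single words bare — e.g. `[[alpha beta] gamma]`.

[[[temple cedar] [carp boat]] chain]

Whole compound: head "chain", modifier "temple cedar carp boat".
Within "temple cedar carp boat", the head is "boat" (specifically "carp boat") and the modifier is "temple cedar".
Within "temple cedar", the head is "cedar" and the modifier is "temple".
Within "carp boat", the head is "boat" and the modifier is "carp".
So the structure is [[[temple cedar] [carp boat]] chain].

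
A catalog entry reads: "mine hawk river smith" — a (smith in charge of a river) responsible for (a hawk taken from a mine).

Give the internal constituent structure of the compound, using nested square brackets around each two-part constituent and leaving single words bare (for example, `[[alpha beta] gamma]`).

[[mine hawk] [river smith]]

Overall it is a kind of smith (specifically "river smith"); the modifier is "mine hawk".
Inside "mine hawk": head "hawk", modifier "mine".
Inside "river smith": head "smith", modifier "river".
Assembled: [[mine hawk] [river smith]].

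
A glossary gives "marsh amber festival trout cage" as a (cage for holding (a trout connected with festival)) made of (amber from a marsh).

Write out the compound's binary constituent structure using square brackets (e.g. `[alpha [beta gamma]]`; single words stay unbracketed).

[[marsh amber] [[festival trout] cage]]

At the top level: head "cage" (specifically "festival trout cage"); modifier "marsh amber".
"marsh amber" → head "amber", modifier "marsh".
"festival trout cage" → head "cage", modifier "festival trout".
"festival trout" → head "trout", modifier "festival".
Assembled: [[marsh amber] [[festival trout] cage]].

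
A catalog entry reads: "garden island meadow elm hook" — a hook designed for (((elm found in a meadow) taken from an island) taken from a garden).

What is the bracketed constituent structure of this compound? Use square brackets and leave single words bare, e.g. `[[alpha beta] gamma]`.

[[garden [island [meadow elm]]] hook]

Overall it is a kind of hook; the modifier is "garden island meadow elm".
Inside "garden island meadow elm": head "elm" (specifically "island meadow elm"), modifier "garden".
Inside "island meadow elm": head "elm" (specifically "meadow elm"), modifier "island".
Inside "meadow elm": head "elm", modifier "meadow".
So the structure is [[garden [island [meadow elm]]] hook].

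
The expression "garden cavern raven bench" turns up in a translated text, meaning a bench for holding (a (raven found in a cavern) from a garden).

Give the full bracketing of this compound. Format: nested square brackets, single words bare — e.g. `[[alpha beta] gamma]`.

[[garden [cavern raven]] bench]

Overall it is a kind of bench; the modifier is "garden cavern raven".
Within "garden cavern raven", the head is "raven" (specifically "cavern raven") and the modifier is "garden".
Within "cavern raven", the head is "raven" and the modifier is "cavern".
Assembled: [[garden [cavern raven]] bench].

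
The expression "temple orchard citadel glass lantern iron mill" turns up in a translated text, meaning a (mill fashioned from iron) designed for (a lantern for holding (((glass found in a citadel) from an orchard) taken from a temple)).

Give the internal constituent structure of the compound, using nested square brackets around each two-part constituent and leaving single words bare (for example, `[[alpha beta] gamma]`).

[[[temple [orchard [citadel glass]]] lantern] [iron mill]]

The outermost head in the paraphrase is "mill" (specifically "iron mill"), modified by "temple orchard citadel glass lantern".
Within "temple orchard citadel glass lantern", the head is "lantern" and the modifier is "temple orchard citadel glass".
Within "temple orchard citadel glass", the head is "glass" (specifically "orchard citadel glass") and the modifier is "temple".
Within "orchard citadel glass", the head is "glass" (specifically "citadel glass") and the modifier is "orchard".
Within "citadel glass", the head is "glass" and the modifier is "citadel".
Within "iron mill", the head is "mill" and the modifier is "iron".
Assembled: [[[temple [orchard [citadel glass]]] lantern] [iron mill]].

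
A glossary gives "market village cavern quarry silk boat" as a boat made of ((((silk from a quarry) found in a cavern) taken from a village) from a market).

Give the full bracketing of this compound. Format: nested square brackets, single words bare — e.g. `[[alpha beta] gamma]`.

[[market [village [cavern [quarry silk]]]] boat]

The outermost head in the paraphrase is "boat", modified by "market village cavern quarry silk".
Inside "market village cavern quarry silk": head "silk" (specifically "village cavern quarry silk"), modifier "market".
Inside "village cavern quarry silk": head "silk" (specifically "cavern quarry silk"), modifier "village".
Inside "cavern quarry silk": head "silk" (specifically "quarry silk"), modifier "cavern".
Inside "quarry silk": head "silk", modifier "quarry".
Putting it together: [[market [village [cavern [quarry silk]]]] boat].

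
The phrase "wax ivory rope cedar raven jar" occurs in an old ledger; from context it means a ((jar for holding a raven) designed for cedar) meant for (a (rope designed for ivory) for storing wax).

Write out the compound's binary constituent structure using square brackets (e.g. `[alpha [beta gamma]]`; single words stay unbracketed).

At the top level: head "jar" (specifically "cedar raven jar"); modifier "wax ivory rope".
Inside "wax ivory rope": head "rope" (specifically "ivory rope"), modifier "wax".
Inside "ivory rope": head "rope", modifier "ivory".
Inside "cedar raven jar": head "jar" (specifically "raven jar"), modifier "cedar".
Inside "raven jar": head "jar", modifier "raven".
So the structure is [[wax [ivory rope]] [cedar [raven jar]]].

[[wax [ivory rope]] [cedar [raven jar]]]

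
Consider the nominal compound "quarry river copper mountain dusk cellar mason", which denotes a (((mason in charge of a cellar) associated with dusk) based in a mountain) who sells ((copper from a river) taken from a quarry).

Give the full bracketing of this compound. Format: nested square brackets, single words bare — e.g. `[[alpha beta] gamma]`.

The outermost head in the paraphrase is "mason" (specifically "mountain dusk cellar mason"), modified by "quarry river copper".
"quarry river copper" → head "copper" (specifically "river copper"), modifier "quarry".
"river copper" → head "copper", modifier "river".
"mountain dusk cellar mason" → head "mason" (specifically "dusk cellar mason"), modifier "mountain".
"dusk cellar mason" → head "mason" (specifically "cellar mason"), modifier "dusk".
"cellar mason" → head "mason", modifier "cellar".
So the structure is [[quarry [river copper]] [mountain [dusk [cellar mason]]]].

[[quarry [river copper]] [mountain [dusk [cellar mason]]]]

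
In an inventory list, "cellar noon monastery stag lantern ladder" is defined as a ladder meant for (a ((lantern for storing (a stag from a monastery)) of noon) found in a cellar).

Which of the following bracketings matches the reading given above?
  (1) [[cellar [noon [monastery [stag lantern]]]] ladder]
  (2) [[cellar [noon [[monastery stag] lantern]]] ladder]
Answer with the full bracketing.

[[cellar [noon [[monastery stag] lantern]]] ladder]

The paraphrase's head is the "ladder" part ("ladder"); its modifier is "cellar noon monastery stag lantern".
That top-level split, carried through the inner groups, gives [[cellar [noon [[monastery stag] lantern]]] ladder].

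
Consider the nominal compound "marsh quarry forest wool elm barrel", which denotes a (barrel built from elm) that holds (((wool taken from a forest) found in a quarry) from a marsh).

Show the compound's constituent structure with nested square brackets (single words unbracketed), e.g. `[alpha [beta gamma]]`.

[[marsh [quarry [forest wool]]] [elm barrel]]

The outermost head in the paraphrase is "barrel" (specifically "elm barrel"), modified by "marsh quarry forest wool".
Within "marsh quarry forest wool", the head is "wool" (specifically "quarry forest wool") and the modifier is "marsh".
Within "quarry forest wool", the head is "wool" (specifically "forest wool") and the modifier is "quarry".
Within "forest wool", the head is "wool" and the modifier is "forest".
Within "elm barrel", the head is "barrel" and the modifier is "elm".
Assembled: [[marsh [quarry [forest wool]]] [elm barrel]].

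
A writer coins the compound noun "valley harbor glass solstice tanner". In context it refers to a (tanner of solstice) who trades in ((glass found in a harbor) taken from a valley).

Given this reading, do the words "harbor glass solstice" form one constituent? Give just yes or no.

The top-level split is [valley harbor glass] [solstice tanner]; the full structure is [[valley [harbor glass]] [solstice tanner]].
"harbor glass solstice" straddles a constituent boundary, so it is not a single unit.

no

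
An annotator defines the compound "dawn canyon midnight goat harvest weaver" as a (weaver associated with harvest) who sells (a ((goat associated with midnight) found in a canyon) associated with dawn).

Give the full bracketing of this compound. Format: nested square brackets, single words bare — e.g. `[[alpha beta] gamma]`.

The outermost head in the paraphrase is "weaver" (specifically "harvest weaver"), modified by "dawn canyon midnight goat".
Within "dawn canyon midnight goat", the head is "goat" (specifically "canyon midnight goat") and the modifier is "dawn".
Within "canyon midnight goat", the head is "goat" (specifically "midnight goat") and the modifier is "canyon".
Within "midnight goat", the head is "goat" and the modifier is "midnight".
Within "harvest weaver", the head is "weaver" and the modifier is "harvest".
Assembled: [[dawn [canyon [midnight goat]]] [harvest weaver]].

[[dawn [canyon [midnight goat]]] [harvest weaver]]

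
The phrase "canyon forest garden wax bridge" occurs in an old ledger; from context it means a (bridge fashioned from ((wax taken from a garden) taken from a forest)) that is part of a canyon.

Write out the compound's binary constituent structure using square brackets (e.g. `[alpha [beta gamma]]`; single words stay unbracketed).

At the top level: head "bridge" (specifically "forest garden wax bridge"); modifier "canyon".
"forest garden wax bridge" → head "bridge", modifier "forest garden wax".
"forest garden wax" → head "wax" (specifically "garden wax"), modifier "forest".
"garden wax" → head "wax", modifier "garden".
So the structure is [canyon [[forest [garden wax]] bridge]].

[canyon [[forest [garden wax]] bridge]]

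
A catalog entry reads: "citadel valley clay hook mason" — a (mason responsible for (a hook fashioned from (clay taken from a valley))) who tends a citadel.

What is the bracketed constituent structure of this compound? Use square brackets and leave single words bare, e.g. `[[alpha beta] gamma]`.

[citadel [[[valley clay] hook] mason]]

Whole compound: head "mason" (specifically "valley clay hook mason"), modifier "citadel".
Within "valley clay hook mason", the head is "mason" and the modifier is "valley clay hook".
Within "valley clay hook", the head is "hook" and the modifier is "valley clay".
Within "valley clay", the head is "clay" and the modifier is "valley".
So the structure is [citadel [[[valley clay] hook] mason]].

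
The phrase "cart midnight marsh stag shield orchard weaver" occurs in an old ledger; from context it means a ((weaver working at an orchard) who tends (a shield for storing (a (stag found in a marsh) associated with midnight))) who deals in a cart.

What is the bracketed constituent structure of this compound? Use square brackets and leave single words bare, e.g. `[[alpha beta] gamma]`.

At the top level: head "weaver" (specifically "midnight marsh stag shield orchard weaver"); modifier "cart".
"midnight marsh stag shield orchard weaver" → head "weaver" (specifically "orchard weaver"), modifier "midnight marsh stag shield".
"midnight marsh stag shield" → head "shield", modifier "midnight marsh stag".
"midnight marsh stag" → head "stag" (specifically "marsh stag"), modifier "midnight".
"marsh stag" → head "stag", modifier "marsh".
"orchard weaver" → head "weaver", modifier "orchard".
Assembled: [cart [[[midnight [marsh stag]] shield] [orchard weaver]]].

[cart [[[midnight [marsh stag]] shield] [orchard weaver]]]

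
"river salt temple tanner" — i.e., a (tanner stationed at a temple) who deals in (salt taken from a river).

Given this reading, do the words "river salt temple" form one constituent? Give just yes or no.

no

The top-level split is [river salt] [temple tanner]; the full structure is [[river salt] [temple tanner]].
"river salt temple" straddles a constituent boundary, so it is not a single unit.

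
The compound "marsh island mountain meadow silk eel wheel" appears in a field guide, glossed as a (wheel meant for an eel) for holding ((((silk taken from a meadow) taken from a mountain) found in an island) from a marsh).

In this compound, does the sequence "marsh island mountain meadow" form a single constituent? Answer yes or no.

no

The top-level split is [marsh island mountain meadow silk] [eel wheel]; the full structure is [[marsh [island [mountain [meadow silk]]]] [eel wheel]].
"marsh island mountain meadow" straddles a constituent boundary, so it is not a single unit.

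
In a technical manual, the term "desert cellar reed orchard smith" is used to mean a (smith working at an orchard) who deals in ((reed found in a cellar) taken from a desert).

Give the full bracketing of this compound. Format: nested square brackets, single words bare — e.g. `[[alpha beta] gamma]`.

[[desert [cellar reed]] [orchard smith]]

The outermost head in the paraphrase is "smith" (specifically "orchard smith"), modified by "desert cellar reed".
Inside "desert cellar reed": head "reed" (specifically "cellar reed"), modifier "desert".
Inside "cellar reed": head "reed", modifier "cellar".
Inside "orchard smith": head "smith", modifier "orchard".
Assembled: [[desert [cellar reed]] [orchard smith]].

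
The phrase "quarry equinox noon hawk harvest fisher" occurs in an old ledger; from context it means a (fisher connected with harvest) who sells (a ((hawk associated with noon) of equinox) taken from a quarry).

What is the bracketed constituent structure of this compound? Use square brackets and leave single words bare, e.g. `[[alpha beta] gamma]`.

[[quarry [equinox [noon hawk]]] [harvest fisher]]

At the top level: head "fisher" (specifically "harvest fisher"); modifier "quarry equinox noon hawk".
Within "quarry equinox noon hawk", the head is "hawk" (specifically "equinox noon hawk") and the modifier is "quarry".
Within "equinox noon hawk", the head is "hawk" (specifically "noon hawk") and the modifier is "equinox".
Within "noon hawk", the head is "hawk" and the modifier is "noon".
Within "harvest fisher", the head is "fisher" and the modifier is "harvest".
So the structure is [[quarry [equinox [noon hawk]]] [harvest fisher]].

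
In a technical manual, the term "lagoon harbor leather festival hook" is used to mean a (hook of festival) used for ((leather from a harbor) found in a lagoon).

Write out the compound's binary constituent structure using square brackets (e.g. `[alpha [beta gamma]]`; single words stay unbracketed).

Whole compound: head "hook" (specifically "festival hook"), modifier "lagoon harbor leather".
Within "lagoon harbor leather", the head is "leather" (specifically "harbor leather") and the modifier is "lagoon".
Within "harbor leather", the head is "leather" and the modifier is "harbor".
Within "festival hook", the head is "hook" and the modifier is "festival".
Assembled: [[lagoon [harbor leather]] [festival hook]].

[[lagoon [harbor leather]] [festival hook]]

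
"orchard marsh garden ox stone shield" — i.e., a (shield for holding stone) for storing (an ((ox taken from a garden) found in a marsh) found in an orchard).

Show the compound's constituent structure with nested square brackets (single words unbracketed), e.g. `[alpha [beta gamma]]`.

Whole compound: head "shield" (specifically "stone shield"), modifier "orchard marsh garden ox".
"orchard marsh garden ox" → head "ox" (specifically "marsh garden ox"), modifier "orchard".
"marsh garden ox" → head "ox" (specifically "garden ox"), modifier "marsh".
"garden ox" → head "ox", modifier "garden".
"stone shield" → head "shield", modifier "stone".
Assembled: [[orchard [marsh [garden ox]]] [stone shield]].

[[orchard [marsh [garden ox]]] [stone shield]]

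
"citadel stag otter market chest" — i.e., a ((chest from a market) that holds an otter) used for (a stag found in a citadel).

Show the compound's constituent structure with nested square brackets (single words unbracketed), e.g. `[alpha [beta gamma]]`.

Whole compound: head "chest" (specifically "otter market chest"), modifier "citadel stag".
Inside "citadel stag": head "stag", modifier "citadel".
Inside "otter market chest": head "chest" (specifically "market chest"), modifier "otter".
Inside "market chest": head "chest", modifier "market".
Putting it together: [[citadel stag] [otter [market chest]]].

[[citadel stag] [otter [market chest]]]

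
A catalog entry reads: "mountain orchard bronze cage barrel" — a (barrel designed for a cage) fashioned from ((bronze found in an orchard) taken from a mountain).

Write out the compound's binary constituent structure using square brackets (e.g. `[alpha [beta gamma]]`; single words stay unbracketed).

[[mountain [orchard bronze]] [cage barrel]]

At the top level: head "barrel" (specifically "cage barrel"); modifier "mountain orchard bronze".
Inside "mountain orchard bronze": head "bronze" (specifically "orchard bronze"), modifier "mountain".
Inside "orchard bronze": head "bronze", modifier "orchard".
Inside "cage barrel": head "barrel", modifier "cage".
Putting it together: [[mountain [orchard bronze]] [cage barrel]].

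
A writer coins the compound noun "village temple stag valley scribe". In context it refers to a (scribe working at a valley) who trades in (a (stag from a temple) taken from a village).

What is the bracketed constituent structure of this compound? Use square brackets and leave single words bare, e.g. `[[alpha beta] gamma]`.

Overall it is a kind of scribe (specifically "valley scribe"); the modifier is "village temple stag".
Inside "village temple stag": head "stag" (specifically "temple stag"), modifier "village".
Inside "temple stag": head "stag", modifier "temple".
Inside "valley scribe": head "scribe", modifier "valley".
Assembled: [[village [temple stag]] [valley scribe]].

[[village [temple stag]] [valley scribe]]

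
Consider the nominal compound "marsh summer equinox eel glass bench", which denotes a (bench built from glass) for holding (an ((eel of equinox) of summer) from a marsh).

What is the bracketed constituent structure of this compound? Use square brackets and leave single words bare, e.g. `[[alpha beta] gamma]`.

[[marsh [summer [equinox eel]]] [glass bench]]

Whole compound: head "bench" (specifically "glass bench"), modifier "marsh summer equinox eel".
"marsh summer equinox eel" → head "eel" (specifically "summer equinox eel"), modifier "marsh".
"summer equinox eel" → head "eel" (specifically "equinox eel"), modifier "summer".
"equinox eel" → head "eel", modifier "equinox".
"glass bench" → head "bench", modifier "glass".
Putting it together: [[marsh [summer [equinox eel]]] [glass bench]].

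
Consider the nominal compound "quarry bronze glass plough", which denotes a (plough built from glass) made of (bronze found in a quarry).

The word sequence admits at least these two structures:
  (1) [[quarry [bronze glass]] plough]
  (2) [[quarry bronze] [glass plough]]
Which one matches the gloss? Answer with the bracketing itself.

The paraphrase's head is the "plough" part ("glass plough"); its modifier is "quarry bronze".
That top-level split, carried through the inner groups, gives [[quarry bronze] [glass plough]].

[[quarry bronze] [glass plough]]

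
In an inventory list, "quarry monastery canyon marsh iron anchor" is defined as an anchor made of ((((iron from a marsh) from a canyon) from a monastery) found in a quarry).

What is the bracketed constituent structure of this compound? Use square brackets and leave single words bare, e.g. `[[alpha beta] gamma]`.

[[quarry [monastery [canyon [marsh iron]]]] anchor]

Whole compound: head "anchor", modifier "quarry monastery canyon marsh iron".
Inside "quarry monastery canyon marsh iron": head "iron" (specifically "monastery canyon marsh iron"), modifier "quarry".
Inside "monastery canyon marsh iron": head "iron" (specifically "canyon marsh iron"), modifier "monastery".
Inside "canyon marsh iron": head "iron" (specifically "marsh iron"), modifier "canyon".
Inside "marsh iron": head "iron", modifier "marsh".
Putting it together: [[quarry [monastery [canyon [marsh iron]]]] anchor].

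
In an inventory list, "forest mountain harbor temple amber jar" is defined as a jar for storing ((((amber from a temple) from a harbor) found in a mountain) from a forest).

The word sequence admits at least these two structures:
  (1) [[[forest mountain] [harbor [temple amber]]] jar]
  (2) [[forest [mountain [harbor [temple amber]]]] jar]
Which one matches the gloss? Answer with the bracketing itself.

The paraphrase's head is the "jar" part ("jar"); its modifier is "forest mountain harbor temple amber".
That top-level split, carried through the inner groups, gives [[forest [mountain [harbor [temple amber]]]] jar].

[[forest [mountain [harbor [temple amber]]]] jar]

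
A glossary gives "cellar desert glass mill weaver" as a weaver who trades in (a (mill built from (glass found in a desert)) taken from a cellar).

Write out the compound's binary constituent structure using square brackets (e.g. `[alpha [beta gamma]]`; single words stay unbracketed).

The outermost head in the paraphrase is "weaver", modified by "cellar desert glass mill".
Inside "cellar desert glass mill": head "mill" (specifically "desert glass mill"), modifier "cellar".
Inside "desert glass mill": head "mill", modifier "desert glass".
Inside "desert glass": head "glass", modifier "desert".
Putting it together: [[cellar [[desert glass] mill]] weaver].

[[cellar [[desert glass] mill]] weaver]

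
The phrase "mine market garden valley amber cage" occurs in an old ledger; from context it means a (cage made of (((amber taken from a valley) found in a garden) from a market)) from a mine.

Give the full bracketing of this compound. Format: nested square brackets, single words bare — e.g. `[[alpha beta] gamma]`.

[mine [[market [garden [valley amber]]] cage]]

At the top level: head "cage" (specifically "market garden valley amber cage"); modifier "mine".
Inside "market garden valley amber cage": head "cage", modifier "market garden valley amber".
Inside "market garden valley amber": head "amber" (specifically "garden valley amber"), modifier "market".
Inside "garden valley amber": head "amber" (specifically "valley amber"), modifier "garden".
Inside "valley amber": head "amber", modifier "valley".
Putting it together: [mine [[market [garden [valley amber]]] cage]].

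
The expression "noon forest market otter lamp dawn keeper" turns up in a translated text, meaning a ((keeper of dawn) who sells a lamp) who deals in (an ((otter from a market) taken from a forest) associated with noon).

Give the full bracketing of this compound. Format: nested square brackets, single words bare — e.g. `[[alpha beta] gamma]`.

Whole compound: head "keeper" (specifically "lamp dawn keeper"), modifier "noon forest market otter".
"noon forest market otter" → head "otter" (specifically "forest market otter"), modifier "noon".
"forest market otter" → head "otter" (specifically "market otter"), modifier "forest".
"market otter" → head "otter", modifier "market".
"lamp dawn keeper" → head "keeper" (specifically "dawn keeper"), modifier "lamp".
"dawn keeper" → head "keeper", modifier "dawn".
Putting it together: [[noon [forest [market otter]]] [lamp [dawn keeper]]].

[[noon [forest [market otter]]] [lamp [dawn keeper]]]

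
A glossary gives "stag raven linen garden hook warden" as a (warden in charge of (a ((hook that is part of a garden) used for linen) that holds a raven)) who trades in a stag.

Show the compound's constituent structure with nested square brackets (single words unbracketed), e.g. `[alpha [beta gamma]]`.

[stag [[raven [linen [garden hook]]] warden]]

At the top level: head "warden" (specifically "raven linen garden hook warden"); modifier "stag".
"raven linen garden hook warden" → head "warden", modifier "raven linen garden hook".
"raven linen garden hook" → head "hook" (specifically "linen garden hook"), modifier "raven".
"linen garden hook" → head "hook" (specifically "garden hook"), modifier "linen".
"garden hook" → head "hook", modifier "garden".
Putting it together: [stag [[raven [linen [garden hook]]] warden]].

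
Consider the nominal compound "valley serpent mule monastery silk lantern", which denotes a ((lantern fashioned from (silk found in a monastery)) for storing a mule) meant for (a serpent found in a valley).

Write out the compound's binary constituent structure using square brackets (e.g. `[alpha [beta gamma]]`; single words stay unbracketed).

At the top level: head "lantern" (specifically "mule monastery silk lantern"); modifier "valley serpent".
Inside "valley serpent": head "serpent", modifier "valley".
Inside "mule monastery silk lantern": head "lantern" (specifically "monastery silk lantern"), modifier "mule".
Inside "monastery silk lantern": head "lantern", modifier "monastery silk".
Inside "monastery silk": head "silk", modifier "monastery".
So the structure is [[valley serpent] [mule [[monastery silk] lantern]]].

[[valley serpent] [mule [[monastery silk] lantern]]]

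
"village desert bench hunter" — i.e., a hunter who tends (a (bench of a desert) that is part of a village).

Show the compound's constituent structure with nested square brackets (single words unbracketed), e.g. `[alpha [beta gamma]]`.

[[village [desert bench]] hunter]

Overall it is a kind of hunter; the modifier is "village desert bench".
Inside "village desert bench": head "bench" (specifically "desert bench"), modifier "village".
Inside "desert bench": head "bench", modifier "desert".
So the structure is [[village [desert bench]] hunter].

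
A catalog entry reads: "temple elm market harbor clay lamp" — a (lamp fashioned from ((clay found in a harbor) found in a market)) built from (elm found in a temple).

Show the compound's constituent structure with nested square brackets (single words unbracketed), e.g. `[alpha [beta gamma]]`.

Overall it is a kind of lamp (specifically "market harbor clay lamp"); the modifier is "temple elm".
"temple elm" → head "elm", modifier "temple".
"market harbor clay lamp" → head "lamp", modifier "market harbor clay".
"market harbor clay" → head "clay" (specifically "harbor clay"), modifier "market".
"harbor clay" → head "clay", modifier "harbor".
Assembled: [[temple elm] [[market [harbor clay]] lamp]].

[[temple elm] [[market [harbor clay]] lamp]]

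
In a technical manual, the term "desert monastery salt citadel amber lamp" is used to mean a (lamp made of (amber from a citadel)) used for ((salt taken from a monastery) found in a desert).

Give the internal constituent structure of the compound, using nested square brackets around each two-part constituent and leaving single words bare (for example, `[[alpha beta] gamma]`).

[[desert [monastery salt]] [[citadel amber] lamp]]

Whole compound: head "lamp" (specifically "citadel amber lamp"), modifier "desert monastery salt".
"desert monastery salt" → head "salt" (specifically "monastery salt"), modifier "desert".
"monastery salt" → head "salt", modifier "monastery".
"citadel amber lamp" → head "lamp", modifier "citadel amber".
"citadel amber" → head "amber", modifier "citadel".
Assembled: [[desert [monastery salt]] [[citadel amber] lamp]].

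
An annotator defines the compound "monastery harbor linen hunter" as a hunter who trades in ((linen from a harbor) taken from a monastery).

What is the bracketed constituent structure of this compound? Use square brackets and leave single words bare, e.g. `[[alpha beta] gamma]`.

Whole compound: head "hunter", modifier "monastery harbor linen".
Within "monastery harbor linen", the head is "linen" (specifically "harbor linen") and the modifier is "monastery".
Within "harbor linen", the head is "linen" and the modifier is "harbor".
Putting it together: [[monastery [harbor linen]] hunter].

[[monastery [harbor linen]] hunter]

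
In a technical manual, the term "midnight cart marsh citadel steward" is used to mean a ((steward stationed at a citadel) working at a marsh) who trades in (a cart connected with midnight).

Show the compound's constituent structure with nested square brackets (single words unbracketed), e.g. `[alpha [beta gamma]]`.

The outermost head in the paraphrase is "steward" (specifically "marsh citadel steward"), modified by "midnight cart".
Inside "midnight cart": head "cart", modifier "midnight".
Inside "marsh citadel steward": head "steward" (specifically "citadel steward"), modifier "marsh".
Inside "citadel steward": head "steward", modifier "citadel".
Assembled: [[midnight cart] [marsh [citadel steward]]].

[[midnight cart] [marsh [citadel steward]]]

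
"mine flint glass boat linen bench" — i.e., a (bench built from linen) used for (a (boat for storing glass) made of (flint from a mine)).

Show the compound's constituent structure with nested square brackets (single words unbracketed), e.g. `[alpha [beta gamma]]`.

The outermost head in the paraphrase is "bench" (specifically "linen bench"), modified by "mine flint glass boat".
Inside "mine flint glass boat": head "boat" (specifically "glass boat"), modifier "mine flint".
Inside "mine flint": head "flint", modifier "mine".
Inside "glass boat": head "boat", modifier "glass".
Inside "linen bench": head "bench", modifier "linen".
So the structure is [[[mine flint] [glass boat]] [linen bench]].

[[[mine flint] [glass boat]] [linen bench]]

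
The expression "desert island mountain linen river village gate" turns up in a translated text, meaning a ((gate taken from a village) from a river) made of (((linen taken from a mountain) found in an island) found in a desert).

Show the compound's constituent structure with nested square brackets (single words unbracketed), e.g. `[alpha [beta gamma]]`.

At the top level: head "gate" (specifically "river village gate"); modifier "desert island mountain linen".
Inside "desert island mountain linen": head "linen" (specifically "island mountain linen"), modifier "desert".
Inside "island mountain linen": head "linen" (specifically "mountain linen"), modifier "island".
Inside "mountain linen": head "linen", modifier "mountain".
Inside "river village gate": head "gate" (specifically "village gate"), modifier "river".
Inside "village gate": head "gate", modifier "village".
So the structure is [[desert [island [mountain linen]]] [river [village gate]]].

[[desert [island [mountain linen]]] [river [village gate]]]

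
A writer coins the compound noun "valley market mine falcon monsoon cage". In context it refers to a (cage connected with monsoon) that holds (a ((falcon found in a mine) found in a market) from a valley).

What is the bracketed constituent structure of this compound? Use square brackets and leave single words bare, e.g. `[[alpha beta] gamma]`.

Whole compound: head "cage" (specifically "monsoon cage"), modifier "valley market mine falcon".
"valley market mine falcon" → head "falcon" (specifically "market mine falcon"), modifier "valley".
"market mine falcon" → head "falcon" (specifically "mine falcon"), modifier "market".
"mine falcon" → head "falcon", modifier "mine".
"monsoon cage" → head "cage", modifier "monsoon".
So the structure is [[valley [market [mine falcon]]] [monsoon cage]].

[[valley [market [mine falcon]]] [monsoon cage]]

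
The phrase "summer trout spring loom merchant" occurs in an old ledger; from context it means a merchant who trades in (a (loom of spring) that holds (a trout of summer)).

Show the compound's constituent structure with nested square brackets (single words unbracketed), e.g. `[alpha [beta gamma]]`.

Overall it is a kind of merchant; the modifier is "summer trout spring loom".
Within "summer trout spring loom", the head is "loom" (specifically "spring loom") and the modifier is "summer trout".
Within "summer trout", the head is "trout" and the modifier is "summer".
Within "spring loom", the head is "loom" and the modifier is "spring".
Putting it together: [[[summer trout] [spring loom]] merchant].

[[[summer trout] [spring loom]] merchant]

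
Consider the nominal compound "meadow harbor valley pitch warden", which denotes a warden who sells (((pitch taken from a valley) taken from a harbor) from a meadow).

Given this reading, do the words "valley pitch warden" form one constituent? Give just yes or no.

no

The top-level split is [meadow harbor valley pitch] [warden]; the full structure is [[meadow [harbor [valley pitch]]] warden].
"valley pitch warden" straddles a constituent boundary, so it is not a single unit.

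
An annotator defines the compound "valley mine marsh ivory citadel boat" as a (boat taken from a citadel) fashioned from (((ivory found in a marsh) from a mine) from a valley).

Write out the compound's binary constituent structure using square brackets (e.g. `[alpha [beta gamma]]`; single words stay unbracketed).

Overall it is a kind of boat (specifically "citadel boat"); the modifier is "valley mine marsh ivory".
Within "valley mine marsh ivory", the head is "ivory" (specifically "mine marsh ivory") and the modifier is "valley".
Within "mine marsh ivory", the head is "ivory" (specifically "marsh ivory") and the modifier is "mine".
Within "marsh ivory", the head is "ivory" and the modifier is "marsh".
Within "citadel boat", the head is "boat" and the modifier is "citadel".
Putting it together: [[valley [mine [marsh ivory]]] [citadel boat]].

[[valley [mine [marsh ivory]]] [citadel boat]]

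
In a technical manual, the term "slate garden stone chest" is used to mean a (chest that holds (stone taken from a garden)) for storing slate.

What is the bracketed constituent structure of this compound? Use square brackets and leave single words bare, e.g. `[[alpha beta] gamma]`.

The outermost head in the paraphrase is "chest" (specifically "garden stone chest"), modified by "slate".
"garden stone chest" → head "chest", modifier "garden stone".
"garden stone" → head "stone", modifier "garden".
Assembled: [slate [[garden stone] chest]].

[slate [[garden stone] chest]]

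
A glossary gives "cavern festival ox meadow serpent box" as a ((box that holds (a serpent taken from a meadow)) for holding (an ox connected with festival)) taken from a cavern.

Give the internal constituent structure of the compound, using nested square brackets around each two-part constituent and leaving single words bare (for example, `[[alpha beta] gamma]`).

Whole compound: head "box" (specifically "festival ox meadow serpent box"), modifier "cavern".
"festival ox meadow serpent box" → head "box" (specifically "meadow serpent box"), modifier "festival ox".
"festival ox" → head "ox", modifier "festival".
"meadow serpent box" → head "box", modifier "meadow serpent".
"meadow serpent" → head "serpent", modifier "meadow".
Assembled: [cavern [[festival ox] [[meadow serpent] box]]].

[cavern [[festival ox] [[meadow serpent] box]]]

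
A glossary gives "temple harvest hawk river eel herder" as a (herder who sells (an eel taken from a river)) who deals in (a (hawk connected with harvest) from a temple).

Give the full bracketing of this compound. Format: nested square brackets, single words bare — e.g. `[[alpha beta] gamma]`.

[[temple [harvest hawk]] [[river eel] herder]]

The outermost head in the paraphrase is "herder" (specifically "river eel herder"), modified by "temple harvest hawk".
Inside "temple harvest hawk": head "hawk" (specifically "harvest hawk"), modifier "temple".
Inside "harvest hawk": head "hawk", modifier "harvest".
Inside "river eel herder": head "herder", modifier "river eel".
Inside "river eel": head "eel", modifier "river".
So the structure is [[temple [harvest hawk]] [[river eel] herder]].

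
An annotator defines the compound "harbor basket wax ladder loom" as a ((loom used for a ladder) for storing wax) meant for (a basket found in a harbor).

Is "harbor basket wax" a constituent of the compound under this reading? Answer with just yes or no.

no

The top-level split is [harbor basket] [wax ladder loom]; the full structure is [[harbor basket] [wax [ladder loom]]].
"harbor basket wax" straddles a constituent boundary, so it is not a single unit.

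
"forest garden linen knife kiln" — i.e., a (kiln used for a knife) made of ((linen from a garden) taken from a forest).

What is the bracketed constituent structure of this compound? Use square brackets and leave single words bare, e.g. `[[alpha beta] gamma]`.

[[forest [garden linen]] [knife kiln]]

Overall it is a kind of kiln (specifically "knife kiln"); the modifier is "forest garden linen".
Inside "forest garden linen": head "linen" (specifically "garden linen"), modifier "forest".
Inside "garden linen": head "linen", modifier "garden".
Inside "knife kiln": head "kiln", modifier "knife".
So the structure is [[forest [garden linen]] [knife kiln]].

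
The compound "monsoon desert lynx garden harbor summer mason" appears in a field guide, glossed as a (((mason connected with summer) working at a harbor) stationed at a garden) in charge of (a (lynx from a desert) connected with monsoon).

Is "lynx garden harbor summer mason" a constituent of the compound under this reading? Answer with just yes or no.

The top-level split is [monsoon desert lynx] [garden harbor summer mason]; the full structure is [[monsoon [desert lynx]] [garden [harbor [summer mason]]]].
"lynx garden harbor summer mason" straddles a constituent boundary, so it is not a single unit.

no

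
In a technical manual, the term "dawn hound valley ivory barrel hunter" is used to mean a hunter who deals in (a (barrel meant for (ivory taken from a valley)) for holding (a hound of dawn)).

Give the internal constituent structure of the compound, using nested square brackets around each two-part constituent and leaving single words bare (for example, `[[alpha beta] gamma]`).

[[[dawn hound] [[valley ivory] barrel]] hunter]

At the top level: head "hunter"; modifier "dawn hound valley ivory barrel".
Inside "dawn hound valley ivory barrel": head "barrel" (specifically "valley ivory barrel"), modifier "dawn hound".
Inside "dawn hound": head "hound", modifier "dawn".
Inside "valley ivory barrel": head "barrel", modifier "valley ivory".
Inside "valley ivory": head "ivory", modifier "valley".
Assembled: [[[dawn hound] [[valley ivory] barrel]] hunter].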